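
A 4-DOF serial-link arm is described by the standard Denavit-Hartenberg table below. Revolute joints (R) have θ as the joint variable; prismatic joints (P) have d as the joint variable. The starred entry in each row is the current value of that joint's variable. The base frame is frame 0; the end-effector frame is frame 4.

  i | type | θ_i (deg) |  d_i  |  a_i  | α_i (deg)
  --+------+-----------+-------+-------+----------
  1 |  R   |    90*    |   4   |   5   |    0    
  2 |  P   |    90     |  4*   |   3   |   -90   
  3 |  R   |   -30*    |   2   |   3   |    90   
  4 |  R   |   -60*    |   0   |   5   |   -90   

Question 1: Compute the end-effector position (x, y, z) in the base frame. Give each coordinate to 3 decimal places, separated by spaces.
-7.763 7.330 10.750

after link 1: o_1 = (0.0000, 5.0000, 4.0000)
after link 2: o_2 = (-3.0000, 5.0000, 8.0000)
after link 3: o_3 = (-5.5981, 3.0000, 9.5000)
after link 4: o_4 = (-7.7631, 7.3301, 10.7500)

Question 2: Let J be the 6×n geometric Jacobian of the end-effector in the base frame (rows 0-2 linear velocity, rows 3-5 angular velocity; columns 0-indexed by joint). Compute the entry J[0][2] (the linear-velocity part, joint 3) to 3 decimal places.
axis z_2 = (-0.0000,-1.0000,0.0000); lever o_n−o_2 = (-4.7631,2.3301,2.7500)
cross product → J_v[:, 2] = (-2.7500,0.0000,-4.7631)
J_ω[:, 2] = z_2
entry J[0][2] = -2.7500

-2.750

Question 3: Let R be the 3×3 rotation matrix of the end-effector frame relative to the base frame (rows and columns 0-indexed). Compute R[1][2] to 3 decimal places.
-0.500

End-effector z-axis (col 2 of R) = (-0.7500,-0.5000,0.4330)
R[1][2] = -0.5000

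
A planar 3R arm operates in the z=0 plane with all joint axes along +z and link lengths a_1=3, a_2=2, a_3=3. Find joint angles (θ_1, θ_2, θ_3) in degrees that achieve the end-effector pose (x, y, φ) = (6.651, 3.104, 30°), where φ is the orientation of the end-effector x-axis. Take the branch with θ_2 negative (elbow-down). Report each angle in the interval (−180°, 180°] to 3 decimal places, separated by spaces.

wrist centre = target − a_3·(cos φ, sin φ) = (4.0529, 1.6040)
cos θ_2 = (18.9990−3²−2²)/(2·3·2) = 0.4999; θ_2 = -60.0055° (elbow-down)
β = atan2(1.6040,4.0529) = 21.5919°; ψ = atan2(-1.7321,3.9998) = -23.4152°
θ_1 = β − ψ = 45.0071°
θ_3 = φ − θ_1 − θ_2 = 44.9984° (wrapped to (-180°,180°])

45.007 -60.005 44.998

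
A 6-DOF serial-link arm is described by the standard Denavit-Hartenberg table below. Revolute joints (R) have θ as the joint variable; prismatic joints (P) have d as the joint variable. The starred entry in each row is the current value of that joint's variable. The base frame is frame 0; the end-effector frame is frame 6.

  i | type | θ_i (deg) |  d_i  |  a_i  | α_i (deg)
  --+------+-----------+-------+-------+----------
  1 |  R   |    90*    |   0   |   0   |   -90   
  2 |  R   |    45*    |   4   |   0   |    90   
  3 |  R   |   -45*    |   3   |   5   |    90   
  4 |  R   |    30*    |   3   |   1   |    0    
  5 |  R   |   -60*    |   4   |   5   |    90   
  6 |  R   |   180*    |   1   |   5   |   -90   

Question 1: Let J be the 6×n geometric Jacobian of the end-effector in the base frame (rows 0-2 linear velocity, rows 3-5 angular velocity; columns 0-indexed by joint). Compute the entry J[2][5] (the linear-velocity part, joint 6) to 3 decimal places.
axis z_5 = (-0.3536,-0.8624,-0.3624); lever o_n−o_5 = (-3.4154,-1.2597,3.5705)
cross product → J_v[:, 5] = (-3.5355,2.5000,-2.5000)
J_ω[:, 5] = z_5
entry J[2][5] = -2.5000

-2.500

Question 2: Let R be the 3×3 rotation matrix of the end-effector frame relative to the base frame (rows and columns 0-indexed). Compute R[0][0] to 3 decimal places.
-0.612

End-effector x-axis (col 0 of R) = (-0.6124,-0.0795,0.7866)
R[0][0] = -0.6124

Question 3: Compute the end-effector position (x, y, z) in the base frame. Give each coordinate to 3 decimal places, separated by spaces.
4.744 1.046 2.679

after link 1: o_1 = (0.0000, 0.0000, 0.0000)
after link 2: o_2 = (-4.0000, 0.0000, 0.0000)
after link 3: o_3 = (-0.4645, 4.6213, -0.3787)
after link 4: o_4 = (2.2692, 3.9079, 1.0419)
after link 5: o_5 = (8.1595, 2.3052, -0.8910)
after link 6: o_6 = (4.7441, 1.0455, 2.6795)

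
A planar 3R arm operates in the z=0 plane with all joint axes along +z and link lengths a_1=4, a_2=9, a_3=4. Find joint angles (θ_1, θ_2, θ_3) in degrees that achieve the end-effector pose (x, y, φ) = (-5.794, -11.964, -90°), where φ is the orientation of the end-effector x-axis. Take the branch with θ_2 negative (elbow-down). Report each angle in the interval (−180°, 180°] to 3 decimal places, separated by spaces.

-59.996 -90.003 60.000

wrist centre = target − a_3·(cos φ, sin φ) = (-5.7940, -7.9640)
cos θ_2 = (96.9957−4²−9²)/(2·4·9) = -0.0001; θ_2 = -90.0034° (elbow-down)
β = atan2(-7.9640,-5.7940) = -126.0368°; ψ = atan2(-9.0000,3.9995) = -66.0403°
θ_1 = β − ψ = -59.9964°
θ_3 = φ − θ_1 − θ_2 = 59.9998° (wrapped to (-180°,180°])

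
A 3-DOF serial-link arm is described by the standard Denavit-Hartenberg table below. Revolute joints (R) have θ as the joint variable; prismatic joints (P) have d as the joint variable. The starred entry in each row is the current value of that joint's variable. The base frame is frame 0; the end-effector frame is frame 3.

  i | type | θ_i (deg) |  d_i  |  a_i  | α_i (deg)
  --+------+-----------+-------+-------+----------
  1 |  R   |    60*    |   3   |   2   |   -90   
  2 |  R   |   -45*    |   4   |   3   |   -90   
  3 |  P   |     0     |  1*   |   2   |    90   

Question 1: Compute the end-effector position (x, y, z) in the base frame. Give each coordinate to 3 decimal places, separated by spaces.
-0.343 7.406 5.828

after link 1: o_1 = (1.0000, 1.7321, 3.0000)
after link 2: o_2 = (-1.4034, 5.5692, 5.1213)
after link 3: o_3 = (-0.3428, 7.4063, 5.8284)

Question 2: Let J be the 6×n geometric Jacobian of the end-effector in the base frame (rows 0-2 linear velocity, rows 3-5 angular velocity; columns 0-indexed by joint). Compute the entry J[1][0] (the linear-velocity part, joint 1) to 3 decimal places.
-0.343

axis z_0 = ẑ; lever o_n−o_0 = (-0.3428,7.4063,5.8284)
cross product → J_v[:, 0] = (-7.4063,-0.3428,0.0000)
J_ω[:, 0] = z_0
entry J[1][0] = -0.3428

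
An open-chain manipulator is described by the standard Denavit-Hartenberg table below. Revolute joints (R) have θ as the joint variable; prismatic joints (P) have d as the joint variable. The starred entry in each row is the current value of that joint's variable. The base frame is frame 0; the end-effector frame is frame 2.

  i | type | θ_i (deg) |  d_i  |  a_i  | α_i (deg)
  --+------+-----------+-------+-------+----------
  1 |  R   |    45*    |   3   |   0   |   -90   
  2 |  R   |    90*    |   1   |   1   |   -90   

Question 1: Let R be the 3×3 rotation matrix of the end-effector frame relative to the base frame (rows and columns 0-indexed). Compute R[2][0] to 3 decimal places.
End-effector x-axis (col 0 of R) = (0.0000,0.0000,-1.0000)
R[2][0] = -1.0000

-1.000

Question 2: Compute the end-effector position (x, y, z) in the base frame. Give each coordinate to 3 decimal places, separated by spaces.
after link 1: o_1 = (0.0000, 0.0000, 3.0000)
after link 2: o_2 = (-0.7071, 0.7071, 2.0000)

-0.707 0.707 2.000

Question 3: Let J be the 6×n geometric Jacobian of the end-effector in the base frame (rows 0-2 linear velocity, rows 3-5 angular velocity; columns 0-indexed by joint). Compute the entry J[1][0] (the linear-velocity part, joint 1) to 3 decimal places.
-0.707

axis z_0 = ẑ; lever o_n−o_0 = (-0.7071,0.7071,2.0000)
cross product → J_v[:, 0] = (-0.7071,-0.7071,0.0000)
J_ω[:, 0] = z_0
entry J[1][0] = -0.7071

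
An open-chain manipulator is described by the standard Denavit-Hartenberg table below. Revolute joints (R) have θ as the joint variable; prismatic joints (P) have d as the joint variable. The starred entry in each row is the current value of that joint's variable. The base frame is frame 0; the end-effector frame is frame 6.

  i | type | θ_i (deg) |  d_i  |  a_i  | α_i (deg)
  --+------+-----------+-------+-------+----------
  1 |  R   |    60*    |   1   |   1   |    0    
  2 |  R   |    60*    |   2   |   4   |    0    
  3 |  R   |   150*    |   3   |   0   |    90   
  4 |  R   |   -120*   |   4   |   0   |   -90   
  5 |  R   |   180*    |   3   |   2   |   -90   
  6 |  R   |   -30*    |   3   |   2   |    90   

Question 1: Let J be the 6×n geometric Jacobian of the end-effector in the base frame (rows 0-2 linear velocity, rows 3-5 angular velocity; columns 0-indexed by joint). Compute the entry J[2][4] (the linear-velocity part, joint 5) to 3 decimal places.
axis z_4 = (-0.0000,-0.8660,-0.5000); lever o_n−o_4 = (-3.0000,-5.3301,1.2321)
cross product → J_v[:, 4] = (-3.7321,1.5000,-2.5981)
J_ω[:, 4] = z_4
entry J[2][4] = -2.5981

-2.598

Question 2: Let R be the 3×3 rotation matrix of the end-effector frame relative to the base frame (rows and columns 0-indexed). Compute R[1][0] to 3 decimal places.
End-effector x-axis (col 0 of R) = (-0.0000,-0.8660,0.5000)
R[1][0] = -0.8660

-0.866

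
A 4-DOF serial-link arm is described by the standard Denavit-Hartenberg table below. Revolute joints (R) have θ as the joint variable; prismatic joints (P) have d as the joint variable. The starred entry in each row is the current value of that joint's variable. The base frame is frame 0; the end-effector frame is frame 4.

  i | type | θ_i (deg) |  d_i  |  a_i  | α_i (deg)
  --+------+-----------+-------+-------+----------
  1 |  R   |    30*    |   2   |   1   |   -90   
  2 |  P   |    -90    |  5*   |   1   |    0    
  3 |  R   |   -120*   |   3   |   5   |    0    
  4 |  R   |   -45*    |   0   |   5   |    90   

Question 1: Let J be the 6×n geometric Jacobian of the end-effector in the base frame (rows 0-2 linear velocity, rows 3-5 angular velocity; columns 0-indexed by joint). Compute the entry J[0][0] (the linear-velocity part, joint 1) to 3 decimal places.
axis z_0 = ẑ; lever o_n−o_0 = (-8.0047,4.6161,-4.3296)
cross product → J_v[:, 0] = (-4.6161,-8.0047,0.0000)
J_ω[:, 0] = z_0
entry J[0][0] = -4.6161

-4.616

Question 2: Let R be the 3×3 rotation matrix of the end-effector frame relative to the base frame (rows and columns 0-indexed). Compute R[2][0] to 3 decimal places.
End-effector x-axis (col 0 of R) = (-0.2241,-0.1294,-0.9659)
R[2][0] = -0.9659

-0.966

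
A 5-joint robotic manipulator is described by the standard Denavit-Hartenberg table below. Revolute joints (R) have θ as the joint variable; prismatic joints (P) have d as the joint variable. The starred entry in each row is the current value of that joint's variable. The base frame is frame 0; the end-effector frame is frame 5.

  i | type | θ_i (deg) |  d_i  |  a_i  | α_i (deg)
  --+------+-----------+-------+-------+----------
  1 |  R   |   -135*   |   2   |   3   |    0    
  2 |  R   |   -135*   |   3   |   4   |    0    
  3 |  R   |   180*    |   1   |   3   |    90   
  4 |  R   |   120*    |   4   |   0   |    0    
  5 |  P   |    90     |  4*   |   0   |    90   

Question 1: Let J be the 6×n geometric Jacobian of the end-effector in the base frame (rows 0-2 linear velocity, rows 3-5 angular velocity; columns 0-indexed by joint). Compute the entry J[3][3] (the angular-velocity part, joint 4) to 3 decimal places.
-1.000

axis z_3 = (-1.0000,-0.0000,0.0000); lever o_n−o_3 = (-8.0000,-0.0000,0.0000)
cross product → J_v[:, 3] = (0.0000,-0.0000,0.0000)
J_ω[:, 3] = z_3
entry J[3][3] = -1.0000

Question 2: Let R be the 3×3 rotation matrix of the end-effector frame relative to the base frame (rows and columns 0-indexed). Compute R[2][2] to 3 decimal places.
End-effector z-axis (col 2 of R) = (-0.0000,0.5000,0.8660)
R[2][2] = 0.8660

0.866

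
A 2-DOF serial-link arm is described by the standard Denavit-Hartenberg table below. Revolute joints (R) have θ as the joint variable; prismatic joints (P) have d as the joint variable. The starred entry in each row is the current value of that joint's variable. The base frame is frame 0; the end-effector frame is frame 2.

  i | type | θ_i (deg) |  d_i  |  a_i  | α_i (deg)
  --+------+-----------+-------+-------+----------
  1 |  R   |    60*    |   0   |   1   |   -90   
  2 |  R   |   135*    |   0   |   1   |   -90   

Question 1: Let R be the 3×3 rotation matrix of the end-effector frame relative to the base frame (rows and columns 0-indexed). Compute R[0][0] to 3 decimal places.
End-effector x-axis (col 0 of R) = (-0.3536,-0.6124,-0.7071)
R[0][0] = -0.3536

-0.354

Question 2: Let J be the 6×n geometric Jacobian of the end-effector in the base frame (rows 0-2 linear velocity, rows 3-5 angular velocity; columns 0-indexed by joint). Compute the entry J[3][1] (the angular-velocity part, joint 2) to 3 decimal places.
axis z_1 = (-0.8660,0.5000,0.0000); lever o_n−o_1 = (-0.3536,-0.6124,-0.7071)
cross product → J_v[:, 1] = (-0.3536,-0.6124,0.7071)
J_ω[:, 1] = z_1
entry J[3][1] = -0.8660

-0.866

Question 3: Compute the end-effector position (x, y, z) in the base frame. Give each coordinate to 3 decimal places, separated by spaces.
0.146 0.254 -0.707

after link 1: o_1 = (0.5000, 0.8660, 0.0000)
after link 2: o_2 = (0.1464, 0.2537, -0.7071)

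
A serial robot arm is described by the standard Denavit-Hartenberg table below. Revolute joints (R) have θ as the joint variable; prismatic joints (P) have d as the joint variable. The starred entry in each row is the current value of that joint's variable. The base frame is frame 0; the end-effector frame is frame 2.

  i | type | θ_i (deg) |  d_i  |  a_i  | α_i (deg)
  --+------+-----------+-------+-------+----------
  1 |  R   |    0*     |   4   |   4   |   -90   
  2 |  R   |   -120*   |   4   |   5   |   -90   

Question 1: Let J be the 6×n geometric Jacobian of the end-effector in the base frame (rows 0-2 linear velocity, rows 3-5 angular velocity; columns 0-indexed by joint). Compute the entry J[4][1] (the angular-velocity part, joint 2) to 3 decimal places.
axis z_1 = (0.0000,1.0000,0.0000); lever o_n−o_1 = (-2.5000,4.0000,4.3301)
cross product → J_v[:, 1] = (4.3301,-0.0000,2.5000)
J_ω[:, 1] = z_1
entry J[4][1] = 1.0000

1.000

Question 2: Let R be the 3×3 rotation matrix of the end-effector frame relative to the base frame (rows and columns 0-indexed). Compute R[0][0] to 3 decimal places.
End-effector x-axis (col 0 of R) = (-0.5000,-0.0000,0.8660)
R[0][0] = -0.5000

-0.500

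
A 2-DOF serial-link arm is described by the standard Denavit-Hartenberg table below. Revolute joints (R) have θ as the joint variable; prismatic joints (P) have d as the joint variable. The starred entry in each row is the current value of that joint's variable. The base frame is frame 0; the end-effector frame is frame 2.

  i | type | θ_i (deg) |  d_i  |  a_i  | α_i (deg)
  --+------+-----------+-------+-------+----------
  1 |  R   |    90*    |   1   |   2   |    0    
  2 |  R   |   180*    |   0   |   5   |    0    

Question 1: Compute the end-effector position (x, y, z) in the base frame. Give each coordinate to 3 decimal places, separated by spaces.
after link 1: o_1 = (0.0000, 2.0000, 1.0000)
after link 2: o_2 = (-0.0000, -3.0000, 1.0000)

-0.000 -3.000 1.000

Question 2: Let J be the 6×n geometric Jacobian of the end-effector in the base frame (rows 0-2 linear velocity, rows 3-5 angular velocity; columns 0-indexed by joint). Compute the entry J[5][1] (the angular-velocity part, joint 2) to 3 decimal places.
axis z_1 = (0.0000,0.0000,1.0000); lever o_n−o_1 = (-0.0000,-5.0000,0.0000)
cross product → J_v[:, 1] = (5.0000,-0.0000,0.0000)
J_ω[:, 1] = z_1
entry J[5][1] = 1.0000

1.000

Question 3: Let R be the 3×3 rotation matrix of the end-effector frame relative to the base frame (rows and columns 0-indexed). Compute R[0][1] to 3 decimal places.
1.000

End-effector y-axis (col 1 of R) = (1.0000,-0.0000,0.0000)
R[0][1] = 1.0000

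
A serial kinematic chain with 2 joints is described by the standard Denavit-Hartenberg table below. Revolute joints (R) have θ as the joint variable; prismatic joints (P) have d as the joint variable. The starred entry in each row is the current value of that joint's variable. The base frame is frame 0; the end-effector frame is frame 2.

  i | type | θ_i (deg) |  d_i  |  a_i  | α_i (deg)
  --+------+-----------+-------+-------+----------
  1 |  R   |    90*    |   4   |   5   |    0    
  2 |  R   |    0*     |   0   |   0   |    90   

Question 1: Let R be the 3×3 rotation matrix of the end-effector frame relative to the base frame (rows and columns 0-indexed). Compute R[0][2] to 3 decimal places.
End-effector z-axis (col 2 of R) = (1.0000,-0.0000,0.0000)
R[0][2] = 1.0000

1.000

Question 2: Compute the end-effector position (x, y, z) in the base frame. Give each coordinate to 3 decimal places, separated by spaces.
0.000 5.000 4.000

after link 1: o_1 = (0.0000, 5.0000, 4.0000)
after link 2: o_2 = (0.0000, 5.0000, 4.0000)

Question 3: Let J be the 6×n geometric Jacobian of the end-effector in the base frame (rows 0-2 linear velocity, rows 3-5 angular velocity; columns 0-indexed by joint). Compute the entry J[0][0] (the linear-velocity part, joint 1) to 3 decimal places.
axis z_0 = ẑ; lever o_n−o_0 = (0.0000,5.0000,4.0000)
cross product → J_v[:, 0] = (-5.0000,0.0000,0.0000)
J_ω[:, 0] = z_0
entry J[0][0] = -5.0000

-5.000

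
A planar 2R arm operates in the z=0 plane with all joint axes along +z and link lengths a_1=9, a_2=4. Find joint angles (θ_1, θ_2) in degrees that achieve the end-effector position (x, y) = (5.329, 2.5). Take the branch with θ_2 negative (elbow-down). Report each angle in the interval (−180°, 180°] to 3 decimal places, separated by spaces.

44.998 -149.997

cos θ_2 = (34.6482−9²−4²)/(2·9·4) = -0.8660; θ_2 = -149.9967° (elbow-down)
β = atan2(2.5000,5.3290) = 25.1327°; ψ = atan2(-2.0002,5.5360) = -19.8651°
θ_1 = β − ψ = 44.9979°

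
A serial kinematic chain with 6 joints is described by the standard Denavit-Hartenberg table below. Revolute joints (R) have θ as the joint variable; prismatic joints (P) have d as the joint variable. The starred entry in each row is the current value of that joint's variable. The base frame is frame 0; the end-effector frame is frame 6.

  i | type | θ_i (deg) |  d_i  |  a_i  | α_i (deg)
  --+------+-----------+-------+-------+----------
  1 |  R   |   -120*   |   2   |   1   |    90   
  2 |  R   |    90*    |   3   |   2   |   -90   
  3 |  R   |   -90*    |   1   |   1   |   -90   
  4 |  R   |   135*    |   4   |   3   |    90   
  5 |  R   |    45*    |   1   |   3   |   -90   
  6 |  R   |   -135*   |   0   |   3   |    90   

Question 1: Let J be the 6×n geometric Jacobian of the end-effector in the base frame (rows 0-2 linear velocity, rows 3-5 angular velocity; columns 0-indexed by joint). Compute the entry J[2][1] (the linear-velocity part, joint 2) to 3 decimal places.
axis z_1 = (-0.8660,0.5000,0.0000); lever o_n−o_1 = (-5.0418,-1.4398,6.6213)
cross product → J_v[:, 1] = (3.3107,5.7342,3.7678)
J_ω[:, 1] = z_1
entry J[2][1] = 3.7678

3.768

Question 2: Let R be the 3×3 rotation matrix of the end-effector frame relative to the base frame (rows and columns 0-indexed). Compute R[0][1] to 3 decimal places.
End-effector y-axis (col 1 of R) = (-0.1830,0.6830,0.7071)
R[0][1] = -0.1830

-0.183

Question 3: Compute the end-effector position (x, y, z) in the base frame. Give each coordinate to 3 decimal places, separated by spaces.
-5.542 -2.306 8.621

after link 1: o_1 = (-0.5000, -0.8660, 2.0000)
after link 2: o_2 = (-3.0981, 0.6340, 4.0000)
after link 3: o_3 = (-3.4641, 2.0000, 4.0000)
after link 4: o_4 = (-2.6876, -0.8978, 8.0000)
after link 5: o_5 = (-3.1045, -3.2056, 10.1213)
after link 6: o_6 = (-5.5418, -2.3058, 8.6213)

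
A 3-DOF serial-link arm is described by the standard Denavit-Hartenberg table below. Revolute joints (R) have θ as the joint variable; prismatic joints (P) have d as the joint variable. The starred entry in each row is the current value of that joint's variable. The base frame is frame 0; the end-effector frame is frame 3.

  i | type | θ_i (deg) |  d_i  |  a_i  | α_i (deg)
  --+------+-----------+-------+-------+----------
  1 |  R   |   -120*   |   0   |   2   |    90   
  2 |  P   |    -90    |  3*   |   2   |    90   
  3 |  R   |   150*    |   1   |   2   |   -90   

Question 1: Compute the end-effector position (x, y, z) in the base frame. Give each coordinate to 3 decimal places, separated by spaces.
-3.964 1.134 -0.268

after link 1: o_1 = (-1.0000, -1.7321, 0.0000)
after link 2: o_2 = (-3.5981, -0.2321, -2.0000)
after link 3: o_3 = (-3.9641, 1.1340, -0.2679)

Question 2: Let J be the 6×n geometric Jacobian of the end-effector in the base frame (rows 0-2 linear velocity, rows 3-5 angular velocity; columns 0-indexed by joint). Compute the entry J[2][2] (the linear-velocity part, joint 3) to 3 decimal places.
1.000

axis z_2 = (0.5000,0.8660,-0.0000); lever o_n−o_2 = (-0.3660,1.3660,1.7321)
cross product → J_v[:, 2] = (1.5000,-0.8660,1.0000)
J_ω[:, 2] = z_2
entry J[2][2] = 1.0000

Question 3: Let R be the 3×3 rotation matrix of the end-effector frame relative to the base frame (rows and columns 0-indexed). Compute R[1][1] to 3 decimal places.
End-effector y-axis (col 1 of R) = (-0.5000,-0.8660,0.0000)
R[1][1] = -0.8660

-0.866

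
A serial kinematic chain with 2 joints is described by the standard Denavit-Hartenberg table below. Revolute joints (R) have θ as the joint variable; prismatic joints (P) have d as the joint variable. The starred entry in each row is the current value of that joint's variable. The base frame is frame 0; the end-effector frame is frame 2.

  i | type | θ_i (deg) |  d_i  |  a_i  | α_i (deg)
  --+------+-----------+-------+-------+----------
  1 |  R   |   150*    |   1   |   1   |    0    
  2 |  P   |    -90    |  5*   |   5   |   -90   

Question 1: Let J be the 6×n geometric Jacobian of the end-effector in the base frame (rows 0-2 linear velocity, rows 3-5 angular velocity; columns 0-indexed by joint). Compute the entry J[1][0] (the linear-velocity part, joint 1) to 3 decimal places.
1.634

axis z_0 = ẑ; lever o_n−o_0 = (1.6340,4.8301,6.0000)
cross product → J_v[:, 0] = (-4.8301,1.6340,0.0000)
J_ω[:, 0] = z_0
entry J[1][0] = 1.6340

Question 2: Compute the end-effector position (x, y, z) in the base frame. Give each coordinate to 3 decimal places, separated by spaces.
after link 1: o_1 = (-0.8660, 0.5000, 1.0000)
after link 2: o_2 = (1.6340, 4.8301, 6.0000)

1.634 4.830 6.000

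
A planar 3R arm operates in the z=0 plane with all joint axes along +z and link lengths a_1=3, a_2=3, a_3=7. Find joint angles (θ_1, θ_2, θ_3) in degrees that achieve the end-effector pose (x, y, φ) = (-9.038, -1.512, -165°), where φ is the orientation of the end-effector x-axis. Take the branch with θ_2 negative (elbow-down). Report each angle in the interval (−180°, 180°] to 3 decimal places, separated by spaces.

-120.001 -134.999 90.000

wrist centre = target − a_3·(cos φ, sin φ) = (-2.2765, 0.2997)
cos θ_2 = (5.2724−3²−3²)/(2·3·3) = -0.7071; θ_2 = -134.9986° (elbow-down)
β = atan2(0.2997,-2.2765) = 172.4994°; ψ = atan2(-2.1214,0.8787) = -67.4993°
θ_1 = β − ψ = 239.9987°
θ_3 = φ − θ_1 − θ_2 = 89.9999° (wrapped to (-180°,180°])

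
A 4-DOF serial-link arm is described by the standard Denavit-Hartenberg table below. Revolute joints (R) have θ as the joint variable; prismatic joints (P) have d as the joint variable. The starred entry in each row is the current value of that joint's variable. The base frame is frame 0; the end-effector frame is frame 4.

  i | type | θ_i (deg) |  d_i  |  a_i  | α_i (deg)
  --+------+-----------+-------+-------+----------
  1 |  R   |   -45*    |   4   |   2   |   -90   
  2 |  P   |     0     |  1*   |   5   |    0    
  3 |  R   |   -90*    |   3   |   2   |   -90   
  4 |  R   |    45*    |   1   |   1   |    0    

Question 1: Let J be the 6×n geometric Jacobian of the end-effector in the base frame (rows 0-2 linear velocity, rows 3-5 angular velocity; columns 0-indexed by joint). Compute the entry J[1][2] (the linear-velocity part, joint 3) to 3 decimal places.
axis z_2 = (0.7071,0.7071,0.0000); lever o_n−o_2 = (2.3284,0.9142,2.7071)
cross product → J_v[:, 2] = (1.9142,-1.9142,-1.0000)
J_ω[:, 2] = z_2
entry J[1][2] = -1.9142

-1.914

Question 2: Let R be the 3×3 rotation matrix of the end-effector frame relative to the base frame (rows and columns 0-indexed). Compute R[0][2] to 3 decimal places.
0.707

End-effector z-axis (col 2 of R) = (0.7071,-0.7071,-0.0000)
R[0][2] = 0.7071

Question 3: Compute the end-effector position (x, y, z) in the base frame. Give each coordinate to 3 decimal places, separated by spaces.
after link 1: o_1 = (1.4142, -1.4142, 4.0000)
after link 2: o_2 = (5.6569, -4.2426, 4.0000)
after link 3: o_3 = (7.7782, -2.1213, 6.0000)
after link 4: o_4 = (7.9853, -3.3284, 6.7071)

7.985 -3.328 6.707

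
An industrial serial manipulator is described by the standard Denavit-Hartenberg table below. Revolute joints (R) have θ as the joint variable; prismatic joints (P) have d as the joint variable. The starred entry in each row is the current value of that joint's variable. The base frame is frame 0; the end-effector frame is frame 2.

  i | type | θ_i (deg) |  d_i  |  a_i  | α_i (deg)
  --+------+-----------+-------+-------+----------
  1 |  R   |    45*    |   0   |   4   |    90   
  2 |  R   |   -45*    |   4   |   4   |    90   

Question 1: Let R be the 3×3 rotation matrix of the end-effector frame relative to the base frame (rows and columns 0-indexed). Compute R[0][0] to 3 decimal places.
End-effector x-axis (col 0 of R) = (0.5000,0.5000,-0.7071)
R[0][0] = 0.5000

0.500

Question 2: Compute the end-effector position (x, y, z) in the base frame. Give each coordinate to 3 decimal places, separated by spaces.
after link 1: o_1 = (2.8284, 2.8284, 0.0000)
after link 2: o_2 = (7.6569, 2.0000, -2.8284)

7.657 2.000 -2.828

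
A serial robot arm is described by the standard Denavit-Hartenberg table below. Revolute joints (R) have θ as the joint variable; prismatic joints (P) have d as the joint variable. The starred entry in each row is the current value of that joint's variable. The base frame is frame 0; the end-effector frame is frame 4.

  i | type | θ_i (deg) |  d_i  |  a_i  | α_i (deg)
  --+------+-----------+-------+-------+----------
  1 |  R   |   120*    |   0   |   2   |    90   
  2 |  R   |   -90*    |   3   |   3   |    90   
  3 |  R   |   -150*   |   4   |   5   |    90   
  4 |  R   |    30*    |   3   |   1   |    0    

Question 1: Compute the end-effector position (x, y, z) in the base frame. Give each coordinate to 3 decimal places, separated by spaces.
3.558 -0.833 3.580

after link 1: o_1 = (-1.0000, 1.7321, 0.0000)
after link 2: o_2 = (1.5981, 3.2321, -3.0000)
after link 3: o_3 = (1.4330, -1.4821, 1.3301)
after link 4: o_4 = (3.5580, -0.8325, 3.5801)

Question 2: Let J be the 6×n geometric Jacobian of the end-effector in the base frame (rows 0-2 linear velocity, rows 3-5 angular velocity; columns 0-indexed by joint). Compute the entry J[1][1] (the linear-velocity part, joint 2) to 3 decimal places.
axis z_1 = (0.8660,0.5000,0.0000); lever o_n−o_1 = (4.5580,-2.5646,3.5801)
cross product → J_v[:, 1] = (1.7901,-3.1005,-4.5000)
J_ω[:, 1] = z_1
entry J[1][1] = -3.1005

-3.100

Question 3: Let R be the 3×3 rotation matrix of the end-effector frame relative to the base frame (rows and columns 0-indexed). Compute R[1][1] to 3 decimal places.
End-effector y-axis (col 1 of R) = (0.6495,-0.6250,-0.4330)
R[1][1] = -0.6250

-0.625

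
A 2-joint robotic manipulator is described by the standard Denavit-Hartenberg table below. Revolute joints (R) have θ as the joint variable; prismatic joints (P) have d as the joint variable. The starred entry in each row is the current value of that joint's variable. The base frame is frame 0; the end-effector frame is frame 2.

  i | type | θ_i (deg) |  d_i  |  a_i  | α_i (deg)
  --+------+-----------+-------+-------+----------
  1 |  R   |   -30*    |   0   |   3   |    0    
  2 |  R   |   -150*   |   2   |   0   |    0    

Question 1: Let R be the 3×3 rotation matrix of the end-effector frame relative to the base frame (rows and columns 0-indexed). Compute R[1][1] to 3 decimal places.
End-effector y-axis (col 1 of R) = (0.0000,-1.0000,0.0000)
R[1][1] = -1.0000

-1.000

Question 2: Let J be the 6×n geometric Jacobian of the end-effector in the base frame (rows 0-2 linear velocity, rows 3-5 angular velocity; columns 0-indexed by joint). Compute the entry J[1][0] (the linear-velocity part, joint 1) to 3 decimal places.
axis z_0 = ẑ; lever o_n−o_0 = (2.5981,-1.5000,2.0000)
cross product → J_v[:, 0] = (1.5000,2.5981,-0.0000)
J_ω[:, 0] = z_0
entry J[1][0] = 2.5981

2.598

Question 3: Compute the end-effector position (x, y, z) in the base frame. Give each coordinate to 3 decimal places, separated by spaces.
after link 1: o_1 = (2.5981, -1.5000, 0.0000)
after link 2: o_2 = (2.5981, -1.5000, 2.0000)

2.598 -1.500 2.000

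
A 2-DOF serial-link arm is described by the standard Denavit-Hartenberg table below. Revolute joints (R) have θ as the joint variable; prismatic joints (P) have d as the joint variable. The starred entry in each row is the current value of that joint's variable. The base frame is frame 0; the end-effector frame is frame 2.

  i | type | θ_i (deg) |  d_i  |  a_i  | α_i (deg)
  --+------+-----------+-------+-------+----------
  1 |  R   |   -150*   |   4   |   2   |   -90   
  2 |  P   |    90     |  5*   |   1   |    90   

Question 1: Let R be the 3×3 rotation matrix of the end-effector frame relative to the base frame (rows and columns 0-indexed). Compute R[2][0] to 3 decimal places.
-1.000

End-effector x-axis (col 0 of R) = (-0.0000,-0.0000,-1.0000)
R[2][0] = -1.0000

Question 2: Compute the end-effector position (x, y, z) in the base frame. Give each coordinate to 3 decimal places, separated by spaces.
0.768 -5.330 3.000

after link 1: o_1 = (-1.7321, -1.0000, 4.0000)
after link 2: o_2 = (0.7679, -5.3301, 3.0000)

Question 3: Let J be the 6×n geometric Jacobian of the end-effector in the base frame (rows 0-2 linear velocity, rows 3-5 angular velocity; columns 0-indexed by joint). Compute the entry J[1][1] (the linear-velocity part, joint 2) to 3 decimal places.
-0.866

prismatic axis z_1 = (0.5000,-0.8660,0.0000)
J_v[:, 1] = z_1; J_ω[:, 1] = (0,0,0)
entry J[1][1] = -0.8660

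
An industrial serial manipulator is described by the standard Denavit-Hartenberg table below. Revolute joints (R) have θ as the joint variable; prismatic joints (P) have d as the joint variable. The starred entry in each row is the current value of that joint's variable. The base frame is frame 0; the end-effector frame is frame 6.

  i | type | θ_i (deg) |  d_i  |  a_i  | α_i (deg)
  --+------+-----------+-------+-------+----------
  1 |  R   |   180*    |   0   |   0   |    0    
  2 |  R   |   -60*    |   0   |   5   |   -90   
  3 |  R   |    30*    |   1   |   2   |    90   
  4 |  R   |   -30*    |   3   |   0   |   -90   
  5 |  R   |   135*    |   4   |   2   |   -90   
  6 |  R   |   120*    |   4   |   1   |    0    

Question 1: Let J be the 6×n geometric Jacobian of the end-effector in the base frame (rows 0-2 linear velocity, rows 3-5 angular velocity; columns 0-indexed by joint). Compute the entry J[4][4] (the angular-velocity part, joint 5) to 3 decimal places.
axis z_4 = (-0.9665,-0.0580,-0.2500); lever o_n−o_4 = (-3.6966,-2.9147,2.4315)
cross product → J_v[:, 4] = (-0.8697,3.2742,2.6026)
J_ω[:, 4] = z_4
entry J[4][4] = -0.0580

-0.058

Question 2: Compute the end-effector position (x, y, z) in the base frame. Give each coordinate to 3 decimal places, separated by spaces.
after link 1: o_1 = (0.0000, 0.0000, 0.0000)
after link 2: o_2 = (-2.5000, 4.3301, 0.0000)
after link 3: o_3 = (-4.2321, 5.3301, -1.0000)
after link 4: o_4 = (-4.9821, 6.6292, 1.5981)
after link 5: o_5 = (-8.5766, 4.5126, -0.0143)
after link 6: o_6 = (-8.6786, 3.7145, 4.0295)

-8.679 3.715 4.030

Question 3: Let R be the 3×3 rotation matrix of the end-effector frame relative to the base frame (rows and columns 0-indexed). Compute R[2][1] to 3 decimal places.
End-effector y-axis (col 1 of R) = (-0.6008,0.7870,0.1402)
R[2][1] = 0.1402

0.140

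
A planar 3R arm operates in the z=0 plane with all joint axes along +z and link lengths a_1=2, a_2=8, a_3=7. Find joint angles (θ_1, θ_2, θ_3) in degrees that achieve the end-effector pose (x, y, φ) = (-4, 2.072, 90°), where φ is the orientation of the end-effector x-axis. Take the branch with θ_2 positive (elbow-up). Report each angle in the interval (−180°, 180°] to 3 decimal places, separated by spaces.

89.990 150.007 -149.997

wrist centre = target − a_3·(cos φ, sin φ) = (-4.0000, -4.9280)
cos θ_2 = (40.2852−2²−8²)/(2·2·8) = -0.8661; θ_2 = 150.0072° (elbow-up)
β = atan2(-4.9280,-4.0000) = -129.0658°; ψ = atan2(3.9991,-4.9287) = 140.9443°
θ_1 = β − ψ = -270.0101°
θ_3 = φ − θ_1 − θ_2 = -149.9971° (wrapped to (-180°,180°])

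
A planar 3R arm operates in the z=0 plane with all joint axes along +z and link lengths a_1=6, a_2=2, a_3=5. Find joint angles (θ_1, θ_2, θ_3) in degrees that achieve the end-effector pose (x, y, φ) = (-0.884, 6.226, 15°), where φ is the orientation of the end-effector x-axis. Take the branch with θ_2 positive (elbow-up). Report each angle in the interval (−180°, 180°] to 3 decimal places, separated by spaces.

wrist centre = target − a_3·(cos φ, sin φ) = (-5.7136, 4.9319)
cos θ_2 = (56.9692−6²−2²)/(2·6·2) = 0.7071; θ_2 = 45.0045° (elbow-up)
β = atan2(4.9319,-5.7136) = 139.1998°; ψ = atan2(1.4143,7.4141) = 10.8001°
θ_1 = β − ψ = 128.3998°
θ_3 = φ − θ_1 − θ_2 = -158.4042° (wrapped to (-180°,180°])

128.400 45.004 -158.404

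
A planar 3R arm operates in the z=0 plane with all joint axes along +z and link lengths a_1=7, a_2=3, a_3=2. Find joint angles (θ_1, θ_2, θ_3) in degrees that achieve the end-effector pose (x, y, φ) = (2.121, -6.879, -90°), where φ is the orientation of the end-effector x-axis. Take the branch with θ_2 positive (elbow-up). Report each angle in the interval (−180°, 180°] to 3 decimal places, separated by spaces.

-90.005 134.997 -134.991

wrist centre = target − a_3·(cos φ, sin φ) = (2.1210, -4.8790)
cos θ_2 = (28.3033−7²−3²)/(2·7·3) = -0.7071; θ_2 = 134.9966° (elbow-up)
β = atan2(-4.8790,2.1210) = -66.5044°; ψ = atan2(2.1214,4.8788) = 23.5008°
θ_1 = β − ψ = -90.0052°
θ_3 = φ − θ_1 − θ_2 = -134.9913° (wrapped to (-180°,180°])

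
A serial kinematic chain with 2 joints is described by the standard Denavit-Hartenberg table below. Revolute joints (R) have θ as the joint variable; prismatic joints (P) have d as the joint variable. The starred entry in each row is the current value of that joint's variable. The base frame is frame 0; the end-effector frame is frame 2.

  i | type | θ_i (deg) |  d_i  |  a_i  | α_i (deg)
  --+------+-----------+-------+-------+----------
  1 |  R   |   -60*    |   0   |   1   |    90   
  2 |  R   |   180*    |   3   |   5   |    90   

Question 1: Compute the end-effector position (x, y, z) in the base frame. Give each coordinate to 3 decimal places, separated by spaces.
after link 1: o_1 = (0.5000, -0.8660, 0.0000)
after link 2: o_2 = (-4.5981, 1.9641, 0.0000)

-4.598 1.964 0.000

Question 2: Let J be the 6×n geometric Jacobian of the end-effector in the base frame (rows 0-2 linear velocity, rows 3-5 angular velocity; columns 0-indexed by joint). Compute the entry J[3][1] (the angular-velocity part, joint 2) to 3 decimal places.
-0.866

axis z_1 = (-0.8660,-0.5000,0.0000); lever o_n−o_1 = (-5.0981,2.8301,0.0000)
cross product → J_v[:, 1] = (-0.0000,0.0000,-5.0000)
J_ω[:, 1] = z_1
entry J[3][1] = -0.8660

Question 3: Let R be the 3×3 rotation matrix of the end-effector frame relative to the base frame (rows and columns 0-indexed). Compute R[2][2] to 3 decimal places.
1.000

End-effector z-axis (col 2 of R) = (0.0000,-0.0000,1.0000)
R[2][2] = 1.0000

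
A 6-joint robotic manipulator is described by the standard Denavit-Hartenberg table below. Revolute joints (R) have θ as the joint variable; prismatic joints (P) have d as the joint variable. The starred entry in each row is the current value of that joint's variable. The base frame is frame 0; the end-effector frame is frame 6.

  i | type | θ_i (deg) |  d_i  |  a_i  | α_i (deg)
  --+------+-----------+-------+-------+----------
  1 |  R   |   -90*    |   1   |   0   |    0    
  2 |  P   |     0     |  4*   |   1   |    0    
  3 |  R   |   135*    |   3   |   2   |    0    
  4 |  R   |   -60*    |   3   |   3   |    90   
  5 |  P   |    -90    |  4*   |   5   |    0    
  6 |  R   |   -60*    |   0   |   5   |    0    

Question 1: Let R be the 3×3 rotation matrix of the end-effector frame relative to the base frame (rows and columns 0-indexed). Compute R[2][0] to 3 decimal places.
End-effector x-axis (col 0 of R) = (-0.8365,0.2241,-0.5000)
R[2][0] = -0.5000

-0.500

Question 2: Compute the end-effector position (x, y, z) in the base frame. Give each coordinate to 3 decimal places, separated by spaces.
-0.906 -3.105 3.500

after link 1: o_1 = (0.0000, 0.0000, 1.0000)
after link 2: o_2 = (0.0000, -1.0000, 5.0000)
after link 3: o_3 = (1.4142, 0.4142, 8.0000)
after link 4: o_4 = (4.3120, -0.3622, 11.0000)
after link 5: o_5 = (3.2767, -4.2259, 6.0000)
after link 6: o_6 = (-0.9059, -3.1052, 3.5000)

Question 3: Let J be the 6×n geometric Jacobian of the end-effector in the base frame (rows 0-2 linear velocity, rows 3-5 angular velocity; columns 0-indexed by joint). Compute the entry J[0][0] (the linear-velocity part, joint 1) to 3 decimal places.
axis z_0 = ẑ; lever o_n−o_0 = (-0.9059,-3.1052,3.5000)
cross product → J_v[:, 0] = (3.1052,-0.9059,0.0000)
J_ω[:, 0] = z_0
entry J[0][0] = 3.1052

3.105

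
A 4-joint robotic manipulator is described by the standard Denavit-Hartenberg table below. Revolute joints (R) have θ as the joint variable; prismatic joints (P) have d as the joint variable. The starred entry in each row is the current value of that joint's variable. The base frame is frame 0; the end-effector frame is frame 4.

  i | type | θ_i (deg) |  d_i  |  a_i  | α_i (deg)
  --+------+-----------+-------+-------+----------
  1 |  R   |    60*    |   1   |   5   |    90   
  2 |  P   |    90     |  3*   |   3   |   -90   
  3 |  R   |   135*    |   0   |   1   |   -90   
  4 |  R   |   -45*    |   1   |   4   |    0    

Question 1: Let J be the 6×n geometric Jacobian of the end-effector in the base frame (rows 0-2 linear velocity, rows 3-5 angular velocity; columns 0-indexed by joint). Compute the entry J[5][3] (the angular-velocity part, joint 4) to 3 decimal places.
axis z_3 = (0.6124,-0.3536,-0.7071); lever o_n−o_3 = (-2.5339,-1.8030,-2.7071)
cross product → J_v[:, 3] = (-0.3178,3.4495,-2.0000)
J_ω[:, 3] = z_3
entry J[5][3] = -0.7071

-0.707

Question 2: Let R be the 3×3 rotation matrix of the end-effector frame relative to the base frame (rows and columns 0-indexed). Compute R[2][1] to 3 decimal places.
End-effector y-axis (col 1 of R) = (-0.0795,0.8624,-0.5000)
R[2][1] = -0.5000

-0.500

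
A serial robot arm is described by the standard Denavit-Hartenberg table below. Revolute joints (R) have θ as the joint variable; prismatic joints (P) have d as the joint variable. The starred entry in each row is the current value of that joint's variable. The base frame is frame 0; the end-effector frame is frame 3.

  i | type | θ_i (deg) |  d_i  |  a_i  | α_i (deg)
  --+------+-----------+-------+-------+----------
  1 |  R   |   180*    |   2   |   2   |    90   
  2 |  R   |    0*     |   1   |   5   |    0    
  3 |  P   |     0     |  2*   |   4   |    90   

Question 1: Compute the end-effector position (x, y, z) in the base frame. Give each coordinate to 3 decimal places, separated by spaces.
-11.000 3.000 2.000

after link 1: o_1 = (-2.0000, 0.0000, 2.0000)
after link 2: o_2 = (-7.0000, 1.0000, 2.0000)
after link 3: o_3 = (-11.0000, 3.0000, 2.0000)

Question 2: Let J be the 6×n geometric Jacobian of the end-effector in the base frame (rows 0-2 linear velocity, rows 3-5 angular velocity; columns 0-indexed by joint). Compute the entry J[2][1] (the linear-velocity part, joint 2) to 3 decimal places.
9.000

axis z_1 = (0.0000,1.0000,0.0000); lever o_n−o_1 = (-9.0000,3.0000,0.0000)
cross product → J_v[:, 1] = (-0.0000,-0.0000,9.0000)
J_ω[:, 1] = z_1
entry J[2][1] = 9.0000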